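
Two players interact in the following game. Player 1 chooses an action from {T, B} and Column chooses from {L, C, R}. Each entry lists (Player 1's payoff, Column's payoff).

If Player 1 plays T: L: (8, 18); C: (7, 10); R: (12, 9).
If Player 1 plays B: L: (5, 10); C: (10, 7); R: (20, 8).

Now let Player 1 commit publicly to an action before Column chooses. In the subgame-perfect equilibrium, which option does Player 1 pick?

T

Work backward from Column's decision.
- T → Column plays L (best of 18, 10, 9); Player 1 gets 8.
- B → Column plays L (best of 10, 7, 8); Player 1 gets 5.
Player 1's induced payoffs are 8, 5, so Player 1 commits to T. Subgame-perfect outcome: (T, L) with payoffs (8, 18).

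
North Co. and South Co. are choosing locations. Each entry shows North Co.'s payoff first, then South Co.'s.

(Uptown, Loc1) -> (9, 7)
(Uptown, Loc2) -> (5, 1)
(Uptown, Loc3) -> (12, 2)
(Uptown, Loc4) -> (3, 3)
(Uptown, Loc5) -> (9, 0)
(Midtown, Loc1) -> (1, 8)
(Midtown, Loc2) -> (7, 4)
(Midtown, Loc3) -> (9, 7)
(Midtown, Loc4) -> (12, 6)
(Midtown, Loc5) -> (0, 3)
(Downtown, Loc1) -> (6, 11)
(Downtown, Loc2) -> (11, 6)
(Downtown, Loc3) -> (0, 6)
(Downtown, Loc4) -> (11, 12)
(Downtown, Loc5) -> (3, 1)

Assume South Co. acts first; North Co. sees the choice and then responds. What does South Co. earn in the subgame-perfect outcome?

7

North Co. best-responds to each possible South Co. move:
- Loc1: BR = Uptown, leader payoff 7.
- Loc2: BR = Downtown, leader payoff 6.
- Loc3: BR = Uptown, leader payoff 2.
- Loc4: BR = Midtown, leader payoff 6.
- Loc5: BR = Uptown, leader payoff 0.
South Co.'s induced payoffs are 7, 6, 2, 6, 0, so South Co. commits to Loc1. Subgame-perfect outcome: (Uptown, Loc1) with payoffs (9, 7).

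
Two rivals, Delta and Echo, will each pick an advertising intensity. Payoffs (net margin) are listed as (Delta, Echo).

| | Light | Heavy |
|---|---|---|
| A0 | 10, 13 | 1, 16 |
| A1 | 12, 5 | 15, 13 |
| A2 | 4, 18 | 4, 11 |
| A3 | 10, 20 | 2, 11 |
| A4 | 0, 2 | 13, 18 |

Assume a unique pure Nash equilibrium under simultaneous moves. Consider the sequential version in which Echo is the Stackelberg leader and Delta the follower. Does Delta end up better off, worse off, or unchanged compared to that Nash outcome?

Backward induction with Echo moving first.
- Light: BR = A1, leader payoff 5.
- Heavy: BR = A1, leader payoff 13.
Maximizing over 5, 13, Echo chooses Heavy. Subgame-perfect outcome: (A1, Heavy) with payoffs (15, 13).
Under simultaneous play:
Delta's best replies: Light→A1; Heavy→A1.
Echo's best replies: A0→Heavy; A1→Heavy; A2→Light; A3→Light; A4→Heavy.
Only (A1, Heavy) has each player best-responding; Nash payoffs (15, 13).
Delta earns 15 sequentially versus 15 at the Nash outcome: unchanged.

unchanged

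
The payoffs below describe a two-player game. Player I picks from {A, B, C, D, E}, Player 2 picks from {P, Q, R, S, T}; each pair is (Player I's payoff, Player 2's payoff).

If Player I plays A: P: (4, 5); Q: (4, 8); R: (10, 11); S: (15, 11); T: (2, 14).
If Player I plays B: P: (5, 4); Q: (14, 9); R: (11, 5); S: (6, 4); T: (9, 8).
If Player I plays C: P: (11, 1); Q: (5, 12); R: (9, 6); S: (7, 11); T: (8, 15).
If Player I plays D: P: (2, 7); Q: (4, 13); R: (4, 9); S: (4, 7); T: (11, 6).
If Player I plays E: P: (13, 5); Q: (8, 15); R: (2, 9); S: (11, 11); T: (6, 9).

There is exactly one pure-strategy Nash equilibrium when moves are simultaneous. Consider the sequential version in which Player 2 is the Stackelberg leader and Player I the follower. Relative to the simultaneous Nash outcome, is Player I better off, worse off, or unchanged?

Work backward from Player I's decision.
- P: BR = E, leader payoff 5.
- Q: BR = B, leader payoff 9.
- R: BR = B, leader payoff 5.
- S: BR = A, leader payoff 11.
- T: BR = D, leader payoff 6.
Maximizing over 5, 9, 5, 11, 6, Player 2 chooses S. Subgame-perfect outcome: (A, S) with payoffs (15, 11).
Now find the simultaneous Nash equilibrium.
Player I's best replies: P→E; Q→B; R→B; S→A; T→D.
Player 2's best replies: A→T; B→Q; C→T; D→Q; E→Q.
The unique mutual best reply is (B, Q), giving (14, 9).
Player I earns 15 sequentially versus 14 at the Nash outcome: better off.

better off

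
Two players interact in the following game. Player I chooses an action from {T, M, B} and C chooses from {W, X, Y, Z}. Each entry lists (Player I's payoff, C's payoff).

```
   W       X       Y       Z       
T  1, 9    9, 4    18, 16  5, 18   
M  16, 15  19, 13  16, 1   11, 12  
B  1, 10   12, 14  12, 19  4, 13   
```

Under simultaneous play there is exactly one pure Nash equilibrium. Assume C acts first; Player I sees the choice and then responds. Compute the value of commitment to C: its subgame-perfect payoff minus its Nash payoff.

1

Backward induction with C moving first.
- W: BR = M, leader payoff 15.
- X: BR = M, leader payoff 13.
- Y: BR = T, leader payoff 16.
- Z: BR = M, leader payoff 12.
C's induced payoffs are 15, 13, 16, 12, so C commits to Y. Subgame-perfect outcome: (T, Y) with payoffs (18, 16).
Under simultaneous play:
Player I's best replies: W→M; X→M; Y→T; Z→M.
C's best replies: T→Z; M→W; B→Y.
The unique mutual best reply is (M, W), giving (16, 15).
C's commitment gain: 16 − 15 = 1.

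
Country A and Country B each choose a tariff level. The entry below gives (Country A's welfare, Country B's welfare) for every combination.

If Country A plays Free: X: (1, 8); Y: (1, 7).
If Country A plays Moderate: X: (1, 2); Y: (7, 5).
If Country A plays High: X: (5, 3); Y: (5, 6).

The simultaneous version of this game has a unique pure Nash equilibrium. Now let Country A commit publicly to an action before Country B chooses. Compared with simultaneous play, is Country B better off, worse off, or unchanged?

unchanged

Solve by backward induction (Country A leads).
- Free: BR = X, leader payoff 1.
- Moderate: BR = Y, leader payoff 7.
- High: BR = Y, leader payoff 5.
Among 1, 7, 5, the best is 7 at Moderate. Subgame-perfect outcome: (Moderate, Y) with payoffs (7, 5).
For the simultaneous game, intersect best replies.
Country A's best replies: X→High; Y→Moderate.
Country B's best replies: Free→X; Moderate→Y; High→Y.
Only (Moderate, Y) has each player best-responding; Nash payoffs (7, 5).
Country B earns 5 sequentially versus 5 at the Nash outcome: unchanged.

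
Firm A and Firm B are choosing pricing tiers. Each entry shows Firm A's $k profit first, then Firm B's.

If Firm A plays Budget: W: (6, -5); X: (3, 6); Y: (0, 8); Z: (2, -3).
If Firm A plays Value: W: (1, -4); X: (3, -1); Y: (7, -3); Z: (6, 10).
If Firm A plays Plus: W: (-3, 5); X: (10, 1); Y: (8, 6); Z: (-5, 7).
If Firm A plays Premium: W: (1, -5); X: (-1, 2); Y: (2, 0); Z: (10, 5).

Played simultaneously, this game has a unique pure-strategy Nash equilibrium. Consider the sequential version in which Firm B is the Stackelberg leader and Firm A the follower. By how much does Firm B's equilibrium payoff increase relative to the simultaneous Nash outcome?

Work backward from Firm A's decision.
- W: BR = Budget, leader payoff -5.
- X: BR = Plus, leader payoff 1.
- Y: BR = Plus, leader payoff 6.
- Z: BR = Premium, leader payoff 5.
Firm B's induced payoffs are -5, 1, 6, 5, so Firm B commits to Y. Subgame-perfect outcome: (Plus, Y) with payoffs (8, 6).
Now find the simultaneous Nash equilibrium.
Firm A's best replies: W→Budget; X→Plus; Y→Plus; Z→Premium.
Firm B's best replies: Budget→Y; Value→Z; Plus→Z; Premium→Z.
The unique mutual best reply is (Premium, Z), giving (10, 5).
Firm B's commitment gain: 6 − 5 = 1.

1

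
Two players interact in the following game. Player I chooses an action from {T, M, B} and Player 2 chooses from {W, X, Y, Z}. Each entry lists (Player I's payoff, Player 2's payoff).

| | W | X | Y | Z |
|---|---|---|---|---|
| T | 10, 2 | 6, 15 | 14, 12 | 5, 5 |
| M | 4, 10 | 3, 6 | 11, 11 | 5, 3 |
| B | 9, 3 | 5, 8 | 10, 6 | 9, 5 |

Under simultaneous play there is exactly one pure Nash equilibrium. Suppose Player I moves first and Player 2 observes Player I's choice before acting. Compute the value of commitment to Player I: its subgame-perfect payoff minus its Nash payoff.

Backward induction with Player I moving first.
- T: BR = X, leader payoff 6.
- M: BR = Y, leader payoff 11.
- B: BR = X, leader payoff 5.
Among 6, 11, 5, the best is 11 at M. Subgame-perfect outcome: (M, Y) with payoffs (11, 11).
Now find the simultaneous Nash equilibrium.
Player I's best replies: W→T; X→T; Y→T; Z→B.
Player 2's best replies: T→X; M→Y; B→X.
Only (T, X) has each player best-responding; Nash payoffs (6, 15).
Player I's commitment gain: 11 − 6 = 5.

5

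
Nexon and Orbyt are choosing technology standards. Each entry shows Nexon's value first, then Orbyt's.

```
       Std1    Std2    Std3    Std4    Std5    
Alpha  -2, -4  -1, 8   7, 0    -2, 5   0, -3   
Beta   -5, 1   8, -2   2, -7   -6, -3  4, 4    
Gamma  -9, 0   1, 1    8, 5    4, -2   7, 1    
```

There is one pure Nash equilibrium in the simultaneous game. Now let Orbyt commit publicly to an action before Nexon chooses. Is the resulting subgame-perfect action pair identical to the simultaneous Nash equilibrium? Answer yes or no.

yes

Work backward from Nexon's decision.
- Std1: BR = Alpha, leader payoff -4.
- Std2: BR = Beta, leader payoff -2.
- Std3: BR = Gamma, leader payoff 5.
- Std4: BR = Gamma, leader payoff -2.
- Std5: BR = Gamma, leader payoff 1.
Orbyt's induced payoffs are -4, -2, 5, -2, 1, so Orbyt commits to Std3. Subgame-perfect outcome: (Gamma, Std3) with payoffs (8, 5).
Now find the simultaneous Nash equilibrium.
Nexon's best replies: Std1→Alpha; Std2→Beta; Std3→Gamma; Std4→Gamma; Std5→Gamma.
Orbyt's best replies: Alpha→Std2; Beta→Std5; Gamma→Std3.
Only (Gamma, Std3) has each player best-responding; Nash payoffs (8, 5).
Sequential outcome (Gamma, Std3) coincides with the Nash profile (Gamma, Std3).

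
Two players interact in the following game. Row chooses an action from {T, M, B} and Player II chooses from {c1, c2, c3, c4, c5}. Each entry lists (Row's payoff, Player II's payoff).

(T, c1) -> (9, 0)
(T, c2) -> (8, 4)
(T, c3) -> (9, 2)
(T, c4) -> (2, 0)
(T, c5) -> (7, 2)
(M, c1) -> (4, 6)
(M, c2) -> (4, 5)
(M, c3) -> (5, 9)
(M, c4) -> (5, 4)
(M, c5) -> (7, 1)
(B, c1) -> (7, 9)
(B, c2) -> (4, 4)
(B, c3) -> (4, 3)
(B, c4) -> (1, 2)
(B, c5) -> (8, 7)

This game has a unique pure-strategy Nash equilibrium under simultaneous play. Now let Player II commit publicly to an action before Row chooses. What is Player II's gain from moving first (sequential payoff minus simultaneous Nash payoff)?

3

Row best-responds to each possible Player II move:
- c1: Row compares 9, 4, 7 and picks T; Player II would get 0.
- c2: Row compares 8, 4, 4 and picks T; Player II would get 4.
- c3: Row compares 9, 5, 4 and picks T; Player II would get 2.
- c4: Row compares 2, 5, 1 and picks M; Player II would get 4.
- c5: Row compares 7, 7, 8 and picks B; Player II would get 7.
Maximizing over 0, 4, 2, 4, 7, Player II chooses c5. Subgame-perfect outcome: (B, c5) with payoffs (8, 7).
For the simultaneous game, intersect best replies.
Row's best replies: c1→T; c2→T; c3→T; c4→M; c5→B.
Player II's best replies: T→c2; M→c3; B→c1.
The unique mutual best reply is (T, c2), giving (8, 4).
Player II's commitment gain: 7 − 4 = 3.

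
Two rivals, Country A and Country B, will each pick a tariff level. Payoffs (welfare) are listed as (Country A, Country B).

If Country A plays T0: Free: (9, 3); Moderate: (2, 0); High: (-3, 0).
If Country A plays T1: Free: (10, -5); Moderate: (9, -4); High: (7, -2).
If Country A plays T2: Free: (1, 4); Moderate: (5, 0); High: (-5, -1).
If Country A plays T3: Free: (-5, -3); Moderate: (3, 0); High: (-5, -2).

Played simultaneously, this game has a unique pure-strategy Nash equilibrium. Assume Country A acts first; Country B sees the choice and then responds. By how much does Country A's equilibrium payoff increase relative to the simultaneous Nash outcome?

Backward induction with Country A moving first.
- T0: BR = Free, leader payoff 9.
- T1: BR = High, leader payoff 7.
- T2: BR = Free, leader payoff 1.
- T3: BR = Moderate, leader payoff 3.
Country A's induced payoffs are 9, 7, 1, 3, so Country A commits to T0. Subgame-perfect outcome: (T0, Free) with payoffs (9, 3).
Under simultaneous play:
Country A's best replies: Free→T1; Moderate→T1; High→T1.
Country B's best replies: T0→Free; T1→High; T2→Free; T3→Moderate.
Only (T1, High) has each player best-responding; Nash payoffs (7, -2).
Country A's commitment gain: 9 − 7 = 2.

2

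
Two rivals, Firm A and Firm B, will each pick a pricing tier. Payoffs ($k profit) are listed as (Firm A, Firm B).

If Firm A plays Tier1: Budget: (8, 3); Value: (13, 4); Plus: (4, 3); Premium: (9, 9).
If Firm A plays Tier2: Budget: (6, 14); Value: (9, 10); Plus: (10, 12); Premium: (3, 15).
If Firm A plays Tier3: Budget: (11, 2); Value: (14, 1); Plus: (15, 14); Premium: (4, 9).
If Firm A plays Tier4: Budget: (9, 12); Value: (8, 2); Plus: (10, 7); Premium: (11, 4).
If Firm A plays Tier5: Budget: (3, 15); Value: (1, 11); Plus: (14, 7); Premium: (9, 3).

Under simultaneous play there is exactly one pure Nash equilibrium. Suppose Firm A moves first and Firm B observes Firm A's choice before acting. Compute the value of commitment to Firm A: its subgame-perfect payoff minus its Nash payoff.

0

Solve by backward induction (Firm A leads).
- Tier1 → Firm B plays Premium (best of 3, 4, 3, 9); Firm A gets 9.
- Tier2 → Firm B plays Premium (best of 14, 10, 12, 15); Firm A gets 3.
- Tier3 → Firm B plays Plus (best of 2, 1, 14, 9); Firm A gets 15.
- Tier4 → Firm B plays Budget (best of 12, 2, 7, 4); Firm A gets 9.
- Tier5 → Firm B plays Budget (best of 15, 11, 7, 3); Firm A gets 3.
Among 9, 3, 15, 9, 3, the best is 15 at Tier3. Subgame-perfect outcome: (Tier3, Plus) with payoffs (15, 14).
Now find the simultaneous Nash equilibrium.
Firm A's best replies: Budget→Tier3; Value→Tier3; Plus→Tier3; Premium→Tier4.
Firm B's best replies: Tier1→Premium; Tier2→Premium; Tier3→Plus; Tier4→Budget; Tier5→Budget.
The unique mutual best reply is (Tier3, Plus), giving (15, 14).
Firm A's commitment gain: 15 − 15 = 0.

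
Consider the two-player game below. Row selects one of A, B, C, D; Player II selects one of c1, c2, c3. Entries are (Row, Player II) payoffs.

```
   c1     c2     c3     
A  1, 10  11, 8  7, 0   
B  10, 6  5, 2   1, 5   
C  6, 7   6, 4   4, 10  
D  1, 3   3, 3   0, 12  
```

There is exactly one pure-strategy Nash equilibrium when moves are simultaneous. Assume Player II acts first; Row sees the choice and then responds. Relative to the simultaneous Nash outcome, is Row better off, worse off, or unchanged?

Backward induction with Player II moving first.
- c1 → Row plays B (best of 1, 10, 6, 1); Player II gets 6.
- c2 → Row plays A (best of 11, 5, 6, 3); Player II gets 8.
- c3 → Row plays A (best of 7, 1, 4, 0); Player II gets 0.
Maximizing over 6, 8, 0, Player II chooses c2. Subgame-perfect outcome: (A, c2) with payoffs (11, 8).
Under simultaneous play:
Row's best replies: c1→B; c2→A; c3→A.
Player II's best replies: A→c1; B→c1; C→c3; D→c3.
The unique mutual best reply is (B, c1), giving (10, 6).
Row earns 11 sequentially versus 10 at the Nash outcome: better off.

better off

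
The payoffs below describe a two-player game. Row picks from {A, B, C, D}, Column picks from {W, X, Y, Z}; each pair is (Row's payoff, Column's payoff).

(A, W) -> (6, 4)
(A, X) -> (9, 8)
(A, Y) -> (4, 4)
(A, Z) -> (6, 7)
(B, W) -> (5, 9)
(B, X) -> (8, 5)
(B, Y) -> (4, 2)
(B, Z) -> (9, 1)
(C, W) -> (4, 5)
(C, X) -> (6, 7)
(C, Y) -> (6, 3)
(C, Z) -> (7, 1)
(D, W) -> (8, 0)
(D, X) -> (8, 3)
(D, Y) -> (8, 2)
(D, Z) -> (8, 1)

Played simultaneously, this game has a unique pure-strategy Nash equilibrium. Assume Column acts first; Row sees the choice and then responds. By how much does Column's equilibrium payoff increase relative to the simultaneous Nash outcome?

0

Work backward from Row's decision.
- W → Row plays D (best of 6, 5, 4, 8); Column gets 0.
- X → Row plays A (best of 9, 8, 6, 8); Column gets 8.
- Y → Row plays D (best of 4, 4, 6, 8); Column gets 2.
- Z → Row plays B (best of 6, 9, 7, 8); Column gets 1.
Among 0, 8, 2, 1, the best is 8 at X. Subgame-perfect outcome: (A, X) with payoffs (9, 8).
Now find the simultaneous Nash equilibrium.
Row's best replies: W→D; X→A; Y→D; Z→B.
Column's best replies: A→X; B→W; C→X; D→X.
The unique mutual best reply is (A, X), giving (9, 8).
Column's commitment gain: 8 − 8 = 0.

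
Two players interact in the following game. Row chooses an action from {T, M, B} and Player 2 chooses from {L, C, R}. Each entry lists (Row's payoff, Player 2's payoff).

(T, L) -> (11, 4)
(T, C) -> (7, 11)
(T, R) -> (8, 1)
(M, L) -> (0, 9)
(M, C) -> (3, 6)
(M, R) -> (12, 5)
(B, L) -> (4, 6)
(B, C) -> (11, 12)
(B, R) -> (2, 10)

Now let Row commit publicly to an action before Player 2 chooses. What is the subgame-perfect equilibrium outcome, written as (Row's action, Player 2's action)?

Backward induction with Row moving first.
- T: BR = C, leader payoff 7.
- M: BR = L, leader payoff 0.
- B: BR = C, leader payoff 11.
Maximizing over 7, 0, 11, Row chooses B. Subgame-perfect outcome: (B, C) with payoffs (11, 12).

(B, C)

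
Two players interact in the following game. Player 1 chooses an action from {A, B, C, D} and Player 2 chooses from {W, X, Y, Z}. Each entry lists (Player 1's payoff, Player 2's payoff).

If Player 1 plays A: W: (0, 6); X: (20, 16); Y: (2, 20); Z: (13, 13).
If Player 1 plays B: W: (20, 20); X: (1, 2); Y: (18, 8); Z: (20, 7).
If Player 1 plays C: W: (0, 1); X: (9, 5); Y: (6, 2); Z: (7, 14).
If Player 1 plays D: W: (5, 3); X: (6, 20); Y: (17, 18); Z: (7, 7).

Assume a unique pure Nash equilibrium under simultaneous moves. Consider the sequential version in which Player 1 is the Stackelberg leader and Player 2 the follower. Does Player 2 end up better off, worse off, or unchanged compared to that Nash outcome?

Work backward from Player 2's decision.
- A → Player 2 plays Y (best of 6, 16, 20, 13); Player 1 gets 2.
- B → Player 2 plays W (best of 20, 2, 8, 7); Player 1 gets 20.
- C → Player 2 plays Z (best of 1, 5, 2, 14); Player 1 gets 7.
- D → Player 2 plays X (best of 3, 20, 18, 7); Player 1 gets 6.
Player 1's induced payoffs are 2, 20, 7, 6, so Player 1 commits to B. Subgame-perfect outcome: (B, W) with payoffs (20, 20).
Under simultaneous play:
Player 1's best replies: W→B; X→A; Y→B; Z→B.
Player 2's best replies: A→Y; B→W; C→Z; D→X.
The unique mutual best reply is (B, W), giving (20, 20).
Player 2 earns 20 sequentially versus 20 at the Nash outcome: unchanged.

unchanged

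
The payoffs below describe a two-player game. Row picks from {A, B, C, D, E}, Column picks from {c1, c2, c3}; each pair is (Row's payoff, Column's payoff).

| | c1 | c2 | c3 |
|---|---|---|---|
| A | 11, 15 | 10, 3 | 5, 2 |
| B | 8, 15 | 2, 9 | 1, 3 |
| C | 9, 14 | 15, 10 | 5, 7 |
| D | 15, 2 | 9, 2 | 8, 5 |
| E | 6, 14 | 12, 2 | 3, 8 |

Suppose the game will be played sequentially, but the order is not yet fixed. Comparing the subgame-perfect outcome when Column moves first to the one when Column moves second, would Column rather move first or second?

If Row leads: Column's best replies are A→c1, B→c1, C→c1, D→c3, E→c1; Row's induced payoffs 11, 8, 9, 8, 6; outcome (A, c1), payoffs (11, 15).
If Column leads: Row's best replies are c1→D, c2→C, c3→D; Column's induced payoffs 2, 10, 5; outcome (C, c2), payoffs (15, 10).
Column gets 10 moving first and 15 moving second, so Column prefers to move second.

second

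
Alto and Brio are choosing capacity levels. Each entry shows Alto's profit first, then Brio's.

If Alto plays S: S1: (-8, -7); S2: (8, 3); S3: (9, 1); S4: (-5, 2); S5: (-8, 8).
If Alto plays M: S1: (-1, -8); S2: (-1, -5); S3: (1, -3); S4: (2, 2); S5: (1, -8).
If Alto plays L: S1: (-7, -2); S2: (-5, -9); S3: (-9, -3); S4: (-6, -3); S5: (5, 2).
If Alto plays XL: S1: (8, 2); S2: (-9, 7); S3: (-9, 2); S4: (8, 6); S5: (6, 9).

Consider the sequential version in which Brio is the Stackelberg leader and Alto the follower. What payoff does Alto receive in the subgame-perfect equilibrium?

Backward induction with Brio moving first.
- S1 → Alto plays XL (best of -8, -1, -7, 8); Brio gets 2.
- S2 → Alto plays S (best of 8, -1, -5, -9); Brio gets 3.
- S3 → Alto plays S (best of 9, 1, -9, -9); Brio gets 1.
- S4 → Alto plays XL (best of -5, 2, -6, 8); Brio gets 6.
- S5 → Alto plays XL (best of -8, 1, 5, 6); Brio gets 9.
Among 2, 3, 1, 6, 9, the best is 9 at S5. Subgame-perfect outcome: (XL, S5) with payoffs (6, 9).

6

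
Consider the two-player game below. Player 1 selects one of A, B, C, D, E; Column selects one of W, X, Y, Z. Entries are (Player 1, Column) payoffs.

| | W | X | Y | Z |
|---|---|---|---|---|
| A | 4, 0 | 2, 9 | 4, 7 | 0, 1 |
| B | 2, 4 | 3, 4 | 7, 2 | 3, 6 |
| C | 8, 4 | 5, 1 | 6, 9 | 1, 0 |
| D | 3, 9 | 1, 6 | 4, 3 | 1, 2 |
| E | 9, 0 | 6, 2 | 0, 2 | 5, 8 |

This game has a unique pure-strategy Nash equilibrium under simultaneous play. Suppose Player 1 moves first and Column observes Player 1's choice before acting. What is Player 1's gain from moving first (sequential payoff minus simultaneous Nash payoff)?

1

Column best-responds to each possible Player 1 move:
- A: Column compares 0, 9, 7, 1 and picks X; Player 1 would get 2.
- B: Column compares 4, 4, 2, 6 and picks Z; Player 1 would get 3.
- C: Column compares 4, 1, 9, 0 and picks Y; Player 1 would get 6.
- D: Column compares 9, 6, 3, 2 and picks W; Player 1 would get 3.
- E: Column compares 0, 2, 2, 8 and picks Z; Player 1 would get 5.
Among 2, 3, 6, 3, 5, the best is 6 at C. Subgame-perfect outcome: (C, Y) with payoffs (6, 9).
Under simultaneous play:
Player 1's best replies: W→E; X→E; Y→B; Z→E.
Column's best replies: A→X; B→Z; C→Y; D→W; E→Z.
The unique mutual best reply is (E, Z), giving (5, 8).
Player 1's commitment gain: 6 − 5 = 1.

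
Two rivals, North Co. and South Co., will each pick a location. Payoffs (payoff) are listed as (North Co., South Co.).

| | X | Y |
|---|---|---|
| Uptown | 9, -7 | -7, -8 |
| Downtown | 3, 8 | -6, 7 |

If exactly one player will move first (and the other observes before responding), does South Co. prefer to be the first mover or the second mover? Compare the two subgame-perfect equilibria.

If North Co. leads: South Co.'s best replies are Uptown→X, Downtown→X; North Co.'s induced payoffs 9, 3; outcome (Uptown, X), payoffs (9, -7).
If South Co. leads: North Co.'s best replies are X→Uptown, Y→Downtown; South Co.'s induced payoffs -7, 7; outcome (Downtown, Y), payoffs (-6, 7).
South Co. gets 7 moving first and -7 moving second, so South Co. prefers to move first.

first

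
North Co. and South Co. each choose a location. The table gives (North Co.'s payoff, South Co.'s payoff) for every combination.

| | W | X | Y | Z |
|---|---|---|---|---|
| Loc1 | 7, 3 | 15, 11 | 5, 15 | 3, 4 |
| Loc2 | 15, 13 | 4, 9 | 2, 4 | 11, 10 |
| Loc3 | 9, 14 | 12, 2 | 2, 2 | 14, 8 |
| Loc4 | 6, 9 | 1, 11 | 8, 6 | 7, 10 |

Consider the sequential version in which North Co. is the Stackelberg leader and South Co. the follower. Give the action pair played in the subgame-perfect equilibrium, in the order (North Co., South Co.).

(Loc2, W)

South Co. best-responds to each possible North Co. move:
- Loc1 → South Co. plays Y (best of 3, 11, 15, 4); North Co. gets 5.
- Loc2 → South Co. plays W (best of 13, 9, 4, 10); North Co. gets 15.
- Loc3 → South Co. plays W (best of 14, 2, 2, 8); North Co. gets 9.
- Loc4 → South Co. plays X (best of 9, 11, 6, 10); North Co. gets 1.
Maximizing over 5, 15, 9, 1, North Co. chooses Loc2. Subgame-perfect outcome: (Loc2, W) with payoffs (15, 13).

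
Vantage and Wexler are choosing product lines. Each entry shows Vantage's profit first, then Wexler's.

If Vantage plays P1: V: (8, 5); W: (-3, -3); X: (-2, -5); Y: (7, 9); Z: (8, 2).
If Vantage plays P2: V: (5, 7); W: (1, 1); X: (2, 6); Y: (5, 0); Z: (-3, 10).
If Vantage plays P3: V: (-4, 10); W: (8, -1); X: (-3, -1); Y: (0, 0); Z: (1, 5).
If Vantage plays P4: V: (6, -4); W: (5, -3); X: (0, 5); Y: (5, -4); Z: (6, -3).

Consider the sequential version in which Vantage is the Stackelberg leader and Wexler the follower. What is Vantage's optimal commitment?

Work backward from Wexler's decision.
- P1: Wexler compares 5, -3, -5, 9, 2 and picks Y; Vantage would get 7.
- P2: Wexler compares 7, 1, 6, 0, 10 and picks Z; Vantage would get -3.
- P3: Wexler compares 10, -1, -1, 0, 5 and picks V; Vantage would get -4.
- P4: Wexler compares -4, -3, 5, -4, -3 and picks X; Vantage would get 0.
Vantage's induced payoffs are 7, -3, -4, 0, so Vantage commits to P1. Subgame-perfect outcome: (P1, Y) with payoffs (7, 9).

P1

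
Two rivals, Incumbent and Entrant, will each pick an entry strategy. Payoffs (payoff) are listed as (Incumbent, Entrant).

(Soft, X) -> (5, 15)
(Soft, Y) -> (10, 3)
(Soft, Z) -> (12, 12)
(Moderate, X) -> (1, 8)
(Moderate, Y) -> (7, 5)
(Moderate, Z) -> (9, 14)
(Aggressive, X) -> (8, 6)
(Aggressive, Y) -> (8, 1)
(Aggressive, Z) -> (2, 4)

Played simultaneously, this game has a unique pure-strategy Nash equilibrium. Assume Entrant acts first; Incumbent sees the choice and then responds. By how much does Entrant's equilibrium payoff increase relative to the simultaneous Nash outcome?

Backward induction with Entrant moving first.
- X → Incumbent plays Aggressive (best of 5, 1, 8); Entrant gets 6.
- Y → Incumbent plays Soft (best of 10, 7, 8); Entrant gets 3.
- Z → Incumbent plays Soft (best of 12, 9, 2); Entrant gets 12.
Entrant's induced payoffs are 6, 3, 12, so Entrant commits to Z. Subgame-perfect outcome: (Soft, Z) with payoffs (12, 12).
Now find the simultaneous Nash equilibrium.
Incumbent's best replies: X→Aggressive; Y→Soft; Z→Soft.
Entrant's best replies: Soft→X; Moderate→Z; Aggressive→X.
The unique mutual best reply is (Aggressive, X), giving (8, 6).
Entrant's commitment gain: 12 − 6 = 6.

6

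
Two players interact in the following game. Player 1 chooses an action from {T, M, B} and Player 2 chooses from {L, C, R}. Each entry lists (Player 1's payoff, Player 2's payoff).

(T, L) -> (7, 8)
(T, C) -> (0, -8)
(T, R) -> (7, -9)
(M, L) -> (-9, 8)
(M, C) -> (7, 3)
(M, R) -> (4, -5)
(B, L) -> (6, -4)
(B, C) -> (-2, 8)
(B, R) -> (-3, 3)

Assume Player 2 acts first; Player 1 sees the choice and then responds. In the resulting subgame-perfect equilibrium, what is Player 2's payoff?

Backward induction with Player 2 moving first.
- L: BR = T, leader payoff 8.
- C: BR = M, leader payoff 3.
- R: BR = T, leader payoff -9.
Maximizing over 8, 3, -9, Player 2 chooses L. Subgame-perfect outcome: (T, L) with payoffs (7, 8).

8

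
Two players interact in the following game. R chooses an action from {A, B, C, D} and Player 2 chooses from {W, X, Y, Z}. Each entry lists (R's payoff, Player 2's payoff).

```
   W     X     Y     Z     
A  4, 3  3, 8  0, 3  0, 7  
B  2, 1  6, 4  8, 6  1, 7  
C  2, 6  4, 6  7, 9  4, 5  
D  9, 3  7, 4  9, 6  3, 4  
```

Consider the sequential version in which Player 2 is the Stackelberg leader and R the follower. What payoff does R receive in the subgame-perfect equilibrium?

9

Backward induction with Player 2 moving first.
- W → R plays D (best of 4, 2, 2, 9); Player 2 gets 3.
- X → R plays D (best of 3, 6, 4, 7); Player 2 gets 4.
- Y → R plays D (best of 0, 8, 7, 9); Player 2 gets 6.
- Z → R plays C (best of 0, 1, 4, 3); Player 2 gets 5.
Player 2's induced payoffs are 3, 4, 6, 5, so Player 2 commits to Y. Subgame-perfect outcome: (D, Y) with payoffs (9, 6).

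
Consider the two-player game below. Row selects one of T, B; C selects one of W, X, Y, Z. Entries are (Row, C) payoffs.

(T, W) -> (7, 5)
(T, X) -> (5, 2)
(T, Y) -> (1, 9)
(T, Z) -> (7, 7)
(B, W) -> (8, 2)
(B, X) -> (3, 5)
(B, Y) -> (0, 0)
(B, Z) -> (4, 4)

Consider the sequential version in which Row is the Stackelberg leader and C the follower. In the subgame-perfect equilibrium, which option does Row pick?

B

Solve by backward induction (Row leads).
- T: C compares 5, 2, 9, 7 and picks Y; Row would get 1.
- B: C compares 2, 5, 0, 4 and picks X; Row would get 3.
Row's induced payoffs are 1, 3, so Row commits to B. Subgame-perfect outcome: (B, X) with payoffs (3, 5).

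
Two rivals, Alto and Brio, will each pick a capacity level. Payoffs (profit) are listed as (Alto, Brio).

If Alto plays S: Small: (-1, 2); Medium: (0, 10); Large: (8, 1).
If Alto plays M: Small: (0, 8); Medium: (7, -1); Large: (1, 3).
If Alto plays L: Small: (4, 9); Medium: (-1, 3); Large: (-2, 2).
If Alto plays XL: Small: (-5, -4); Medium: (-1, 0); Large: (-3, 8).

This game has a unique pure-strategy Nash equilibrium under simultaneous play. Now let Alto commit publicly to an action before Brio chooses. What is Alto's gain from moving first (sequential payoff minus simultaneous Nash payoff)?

Backward induction with Alto moving first.
- S: BR = Medium, leader payoff 0.
- M: BR = Small, leader payoff 0.
- L: BR = Small, leader payoff 4.
- XL: BR = Large, leader payoff -3.
Maximizing over 0, 0, 4, -3, Alto chooses L. Subgame-perfect outcome: (L, Small) with payoffs (4, 9).
Now find the simultaneous Nash equilibrium.
Alto's best replies: Small→L; Medium→M; Large→S.
Brio's best replies: S→Medium; M→Small; L→Small; XL→Large.
Only (L, Small) has each player best-responding; Nash payoffs (4, 9).
Alto's commitment gain: 4 − 4 = 0.

0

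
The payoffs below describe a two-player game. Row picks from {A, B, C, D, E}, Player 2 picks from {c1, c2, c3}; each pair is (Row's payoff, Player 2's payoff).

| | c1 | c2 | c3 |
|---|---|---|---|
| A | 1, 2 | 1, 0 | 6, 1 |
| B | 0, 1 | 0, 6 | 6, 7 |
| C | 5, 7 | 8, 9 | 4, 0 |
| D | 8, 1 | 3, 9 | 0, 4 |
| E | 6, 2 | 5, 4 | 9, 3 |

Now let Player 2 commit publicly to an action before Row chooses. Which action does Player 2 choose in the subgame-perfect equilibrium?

Row best-responds to each possible Player 2 move:
- c1: BR = D, leader payoff 1.
- c2: BR = C, leader payoff 9.
- c3: BR = E, leader payoff 3.
Player 2's induced payoffs are 1, 9, 3, so Player 2 commits to c2. Subgame-perfect outcome: (C, c2) with payoffs (8, 9).

c2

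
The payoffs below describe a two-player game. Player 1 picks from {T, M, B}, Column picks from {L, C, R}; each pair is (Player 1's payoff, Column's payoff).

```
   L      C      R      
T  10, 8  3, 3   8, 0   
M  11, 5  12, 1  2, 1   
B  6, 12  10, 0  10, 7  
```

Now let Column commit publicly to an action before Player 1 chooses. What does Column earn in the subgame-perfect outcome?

Backward induction with Column moving first.
- L → Player 1 plays M (best of 10, 11, 6); Column gets 5.
- C → Player 1 plays M (best of 3, 12, 10); Column gets 1.
- R → Player 1 plays B (best of 8, 2, 10); Column gets 7.
Among 5, 1, 7, the best is 7 at R. Subgame-perfect outcome: (B, R) with payoffs (10, 7).

7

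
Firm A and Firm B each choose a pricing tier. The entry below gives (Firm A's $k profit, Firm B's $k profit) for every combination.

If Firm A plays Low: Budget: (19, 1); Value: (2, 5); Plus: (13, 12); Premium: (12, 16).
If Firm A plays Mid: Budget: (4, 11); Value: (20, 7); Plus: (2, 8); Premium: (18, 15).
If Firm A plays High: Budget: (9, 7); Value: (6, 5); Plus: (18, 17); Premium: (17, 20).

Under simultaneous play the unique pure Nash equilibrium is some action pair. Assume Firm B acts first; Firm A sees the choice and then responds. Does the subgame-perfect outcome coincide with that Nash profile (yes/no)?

no

Solve by backward induction (Firm B leads).
- Budget: Firm A compares 19, 4, 9 and picks Low; Firm B would get 1.
- Value: Firm A compares 2, 20, 6 and picks Mid; Firm B would get 7.
- Plus: Firm A compares 13, 2, 18 and picks High; Firm B would get 17.
- Premium: Firm A compares 12, 18, 17 and picks Mid; Firm B would get 15.
Among 1, 7, 17, 15, the best is 17 at Plus. Subgame-perfect outcome: (High, Plus) with payoffs (18, 17).
Now find the simultaneous Nash equilibrium.
Firm A's best replies: Budget→Low; Value→Mid; Plus→High; Premium→Mid.
Firm B's best replies: Low→Premium; Mid→Premium; High→Premium.
The unique mutual best reply is (Mid, Premium), giving (18, 15).
Sequential outcome (High, Plus) differs from the Nash profile (Mid, Premium).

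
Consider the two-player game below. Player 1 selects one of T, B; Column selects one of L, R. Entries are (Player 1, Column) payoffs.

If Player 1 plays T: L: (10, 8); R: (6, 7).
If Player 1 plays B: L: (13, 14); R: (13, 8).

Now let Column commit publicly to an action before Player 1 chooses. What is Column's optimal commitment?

L

Player 1 best-responds to each possible Column move:
- L: Player 1 compares 10, 13 and picks B; Column would get 14.
- R: Player 1 compares 6, 13 and picks B; Column would get 8.
Maximizing over 14, 8, Column chooses L. Subgame-perfect outcome: (B, L) with payoffs (13, 14).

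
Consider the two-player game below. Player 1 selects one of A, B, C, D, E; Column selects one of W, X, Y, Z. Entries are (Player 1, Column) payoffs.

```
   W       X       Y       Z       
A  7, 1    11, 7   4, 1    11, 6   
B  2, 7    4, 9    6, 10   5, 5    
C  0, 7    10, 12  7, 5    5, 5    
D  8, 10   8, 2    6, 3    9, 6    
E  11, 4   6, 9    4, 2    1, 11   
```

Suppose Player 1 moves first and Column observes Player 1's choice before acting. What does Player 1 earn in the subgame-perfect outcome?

Column best-responds to each possible Player 1 move:
- A: Column compares 1, 7, 1, 6 and picks X; Player 1 would get 11.
- B: Column compares 7, 9, 10, 5 and picks Y; Player 1 would get 6.
- C: Column compares 7, 12, 5, 5 and picks X; Player 1 would get 10.
- D: Column compares 10, 2, 3, 6 and picks W; Player 1 would get 8.
- E: Column compares 4, 9, 2, 11 and picks Z; Player 1 would get 1.
Player 1's induced payoffs are 11, 6, 10, 8, 1, so Player 1 commits to A. Subgame-perfect outcome: (A, X) with payoffs (11, 7).

11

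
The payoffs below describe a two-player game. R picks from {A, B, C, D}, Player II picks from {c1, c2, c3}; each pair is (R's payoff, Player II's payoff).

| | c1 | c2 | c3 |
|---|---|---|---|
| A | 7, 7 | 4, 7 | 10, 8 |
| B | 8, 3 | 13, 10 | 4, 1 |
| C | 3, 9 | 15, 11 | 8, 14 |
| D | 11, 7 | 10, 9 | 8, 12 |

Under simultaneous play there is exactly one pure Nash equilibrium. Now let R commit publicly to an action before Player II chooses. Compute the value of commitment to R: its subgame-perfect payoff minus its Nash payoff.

3

Solve by backward induction (R leads).
- A: Player II compares 7, 7, 8 and picks c3; R would get 10.
- B: Player II compares 3, 10, 1 and picks c2; R would get 13.
- C: Player II compares 9, 11, 14 and picks c3; R would get 8.
- D: Player II compares 7, 9, 12 and picks c3; R would get 8.
R's induced payoffs are 10, 13, 8, 8, so R commits to B. Subgame-perfect outcome: (B, c2) with payoffs (13, 10).
Now find the simultaneous Nash equilibrium.
R's best replies: c1→D; c2→C; c3→A.
Player II's best replies: A→c3; B→c2; C→c3; D→c3.
Only (A, c3) has each player best-responding; Nash payoffs (10, 8).
R's commitment gain: 13 − 10 = 3.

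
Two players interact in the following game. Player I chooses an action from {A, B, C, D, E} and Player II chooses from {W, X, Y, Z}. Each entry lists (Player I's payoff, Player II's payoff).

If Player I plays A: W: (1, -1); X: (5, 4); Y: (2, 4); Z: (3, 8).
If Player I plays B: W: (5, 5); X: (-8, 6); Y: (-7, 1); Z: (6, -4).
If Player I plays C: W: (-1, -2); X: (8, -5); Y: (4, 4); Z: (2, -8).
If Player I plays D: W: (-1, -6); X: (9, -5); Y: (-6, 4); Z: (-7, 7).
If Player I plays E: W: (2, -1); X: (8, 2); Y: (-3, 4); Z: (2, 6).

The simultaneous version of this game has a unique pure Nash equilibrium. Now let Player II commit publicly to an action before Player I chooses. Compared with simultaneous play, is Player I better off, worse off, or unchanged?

Solve by backward induction (Player II leads).
- W: BR = B, leader payoff 5.
- X: BR = D, leader payoff -5.
- Y: BR = C, leader payoff 4.
- Z: BR = B, leader payoff -4.
Player II's induced payoffs are 5, -5, 4, -4, so Player II commits to W. Subgame-perfect outcome: (B, W) with payoffs (5, 5).
Now find the simultaneous Nash equilibrium.
Player I's best replies: W→B; X→D; Y→C; Z→B.
Player II's best replies: A→Z; B→X; C→Y; D→Z; E→Z.
The unique mutual best reply is (C, Y), giving (4, 4).
Player I earns 5 sequentially versus 4 at the Nash outcome: better off.

better off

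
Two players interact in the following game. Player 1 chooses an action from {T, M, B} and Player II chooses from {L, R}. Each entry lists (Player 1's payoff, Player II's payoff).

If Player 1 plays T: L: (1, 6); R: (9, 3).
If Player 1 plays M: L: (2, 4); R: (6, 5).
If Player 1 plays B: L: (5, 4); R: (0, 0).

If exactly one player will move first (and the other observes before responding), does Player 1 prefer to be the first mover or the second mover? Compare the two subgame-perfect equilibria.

first

If Player 1 leads: Player II's best replies are T→L, M→R, B→L; Player 1's induced payoffs 1, 6, 5; outcome (M, R), payoffs (6, 5).
If Player II leads: Player 1's best replies are L→B, R→T; Player II's induced payoffs 4, 3; outcome (B, L), payoffs (5, 4).
Player 1 gets 6 moving first and 5 moving second, so Player 1 prefers to move first.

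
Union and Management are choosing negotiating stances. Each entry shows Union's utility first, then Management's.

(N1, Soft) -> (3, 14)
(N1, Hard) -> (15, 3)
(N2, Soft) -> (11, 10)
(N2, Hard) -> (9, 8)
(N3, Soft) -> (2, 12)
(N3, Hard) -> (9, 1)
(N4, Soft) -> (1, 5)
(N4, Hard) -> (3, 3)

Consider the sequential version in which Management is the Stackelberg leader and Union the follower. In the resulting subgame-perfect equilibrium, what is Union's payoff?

11

Union best-responds to each possible Management move:
- Soft → Union plays N2 (best of 3, 11, 2, 1); Management gets 10.
- Hard → Union plays N1 (best of 15, 9, 9, 3); Management gets 3.
Among 10, 3, the best is 10 at Soft. Subgame-perfect outcome: (N2, Soft) with payoffs (11, 10).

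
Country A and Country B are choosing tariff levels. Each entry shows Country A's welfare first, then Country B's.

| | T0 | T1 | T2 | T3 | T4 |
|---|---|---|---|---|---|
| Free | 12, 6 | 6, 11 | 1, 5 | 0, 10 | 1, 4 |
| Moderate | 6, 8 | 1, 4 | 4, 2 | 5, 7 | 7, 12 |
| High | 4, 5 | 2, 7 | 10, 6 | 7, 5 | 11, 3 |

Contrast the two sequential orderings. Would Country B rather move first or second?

If Country A leads: Country B's best replies are Free→T1, Moderate→T4, High→T1; Country A's induced payoffs 6, 7, 2; outcome (Moderate, T4), payoffs (7, 12).
If Country B leads: Country A's best replies are T0→Free, T1→Free, T2→High, T3→High, T4→High; Country B's induced payoffs 6, 11, 6, 5, 3; outcome (Free, T1), payoffs (6, 11).
Country B gets 11 moving first and 12 moving second, so Country B prefers to move second.

second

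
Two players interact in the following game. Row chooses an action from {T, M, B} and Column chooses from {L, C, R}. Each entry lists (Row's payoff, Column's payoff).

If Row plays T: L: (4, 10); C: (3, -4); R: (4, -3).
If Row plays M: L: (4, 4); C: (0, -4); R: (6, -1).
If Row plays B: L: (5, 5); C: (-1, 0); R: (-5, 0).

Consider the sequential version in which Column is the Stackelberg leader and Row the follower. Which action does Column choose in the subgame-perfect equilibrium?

Row best-responds to each possible Column move:
- L: Row compares 4, 4, 5 and picks B; Column would get 5.
- C: Row compares 3, 0, -1 and picks T; Column would get -4.
- R: Row compares 4, 6, -5 and picks M; Column would get -1.
Column's induced payoffs are 5, -4, -1, so Column commits to L. Subgame-perfect outcome: (B, L) with payoffs (5, 5).

L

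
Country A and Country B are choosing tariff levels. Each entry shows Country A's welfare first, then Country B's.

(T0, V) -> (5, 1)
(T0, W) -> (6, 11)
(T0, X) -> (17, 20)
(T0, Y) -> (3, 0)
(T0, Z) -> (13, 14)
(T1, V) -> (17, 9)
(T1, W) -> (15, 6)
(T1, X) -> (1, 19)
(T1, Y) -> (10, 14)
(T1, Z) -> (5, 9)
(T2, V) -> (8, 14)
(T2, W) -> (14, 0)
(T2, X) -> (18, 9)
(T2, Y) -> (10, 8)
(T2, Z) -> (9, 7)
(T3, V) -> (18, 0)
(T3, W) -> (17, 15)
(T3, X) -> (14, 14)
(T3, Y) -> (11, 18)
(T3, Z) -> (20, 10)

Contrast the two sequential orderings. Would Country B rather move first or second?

If Country A leads: Country B's best replies are T0→X, T1→X, T2→V, T3→Y; Country A's induced payoffs 17, 1, 8, 11; outcome (T0, X), payoffs (17, 20).
If Country B leads: Country A's best replies are V→T3, W→T3, X→T2, Y→T3, Z→T3; Country B's induced payoffs 0, 15, 9, 18, 10; outcome (T3, Y), payoffs (11, 18).
Country B gets 18 moving first and 20 moving second, so Country B prefers to move second.

second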